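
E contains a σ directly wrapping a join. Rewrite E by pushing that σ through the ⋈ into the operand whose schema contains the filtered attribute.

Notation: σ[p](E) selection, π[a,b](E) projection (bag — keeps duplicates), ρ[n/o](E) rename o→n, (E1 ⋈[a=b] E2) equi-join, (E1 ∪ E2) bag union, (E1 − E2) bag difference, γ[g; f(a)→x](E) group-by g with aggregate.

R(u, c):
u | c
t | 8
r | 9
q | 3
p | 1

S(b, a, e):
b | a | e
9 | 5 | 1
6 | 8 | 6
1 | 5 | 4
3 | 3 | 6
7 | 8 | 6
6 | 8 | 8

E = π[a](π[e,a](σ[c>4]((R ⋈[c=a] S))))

σ filters on c, owned by the left side.
E' = π[a](π[e,a]((σ[c>4](R) ⋈[c=a] S)))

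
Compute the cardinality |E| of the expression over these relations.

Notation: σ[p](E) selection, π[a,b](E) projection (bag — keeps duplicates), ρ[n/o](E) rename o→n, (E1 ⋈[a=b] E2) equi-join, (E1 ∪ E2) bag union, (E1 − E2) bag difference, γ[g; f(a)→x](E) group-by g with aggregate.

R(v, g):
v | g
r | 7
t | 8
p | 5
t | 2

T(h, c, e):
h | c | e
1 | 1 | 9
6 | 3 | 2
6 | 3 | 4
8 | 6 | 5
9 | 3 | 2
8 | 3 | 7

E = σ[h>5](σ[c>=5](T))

Row counts bottom-up:
  T → 6
  σ[c>=5](T) → 1
  σ[h>5](σ[c>=5](T)) → 1

|E| = 1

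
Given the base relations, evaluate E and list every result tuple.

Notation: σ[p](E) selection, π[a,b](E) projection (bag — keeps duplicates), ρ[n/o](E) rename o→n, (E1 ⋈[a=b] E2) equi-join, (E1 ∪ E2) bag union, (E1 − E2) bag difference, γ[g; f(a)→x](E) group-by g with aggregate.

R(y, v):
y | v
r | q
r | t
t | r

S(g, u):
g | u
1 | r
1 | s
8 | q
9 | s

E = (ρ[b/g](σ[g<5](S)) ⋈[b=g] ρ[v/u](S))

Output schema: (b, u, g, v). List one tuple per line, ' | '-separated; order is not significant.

Subexpression sizes:
  S → 4
  σ[g<5](S) → 2
  ρ[b/g](σ[g<5](S)) → 2
  S → 4
  ρ[v/u](S) → 4
  (ρ[b/g](σ[g<5](S)) ⋈[b=g] ρ[v/u](S)) → 4

== RESULT ==
b | u | g | v
1 | r | 1 | r
1 | r | 1 | s
1 | s | 1 | r
1 | s | 1 | s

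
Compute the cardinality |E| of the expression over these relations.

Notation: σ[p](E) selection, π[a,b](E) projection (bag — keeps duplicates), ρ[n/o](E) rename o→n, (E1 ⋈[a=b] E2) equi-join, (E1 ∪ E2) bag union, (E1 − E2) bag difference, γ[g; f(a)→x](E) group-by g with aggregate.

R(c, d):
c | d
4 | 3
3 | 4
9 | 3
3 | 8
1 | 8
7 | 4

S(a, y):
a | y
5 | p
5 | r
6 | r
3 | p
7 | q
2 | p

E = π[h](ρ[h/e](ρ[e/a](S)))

Row counts bottom-up:
  S → 6
  ρ[e/a](S) → 6
  ρ[h/e](ρ[e/a](S)) → 6
  π[h](ρ[h/e](ρ[e/a](S))) → 6

|E| = 6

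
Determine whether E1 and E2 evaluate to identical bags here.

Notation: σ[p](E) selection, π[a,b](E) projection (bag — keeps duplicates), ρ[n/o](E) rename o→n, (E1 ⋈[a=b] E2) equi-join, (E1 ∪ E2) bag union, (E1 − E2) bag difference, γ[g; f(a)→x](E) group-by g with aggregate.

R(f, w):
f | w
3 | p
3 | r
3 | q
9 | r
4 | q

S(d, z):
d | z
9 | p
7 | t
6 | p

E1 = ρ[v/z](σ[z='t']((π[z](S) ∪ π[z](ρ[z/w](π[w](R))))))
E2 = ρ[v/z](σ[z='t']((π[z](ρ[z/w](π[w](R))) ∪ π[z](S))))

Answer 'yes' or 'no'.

E1 subexpression sizes:
  S → 3
  π[z](S) → 3
  R → 5
  π[w](R) → 5
  ρ[z/w](π[w](R)) → 5
  π[z](ρ[z/w](π[w](R))) → 5
  (π[z](S) ∪ π[z](ρ[z/w](π[w](R)))) → 8
  σ[z='t']((π[z](S) ∪ π[z](ρ[z/w](π[w](R))))) → 1
  ρ[v/z](σ[z='t']((π[z](S) ∪ π[z](ρ[z/w](π[w](R)))))) → 1
E2 subexpression sizes:
  R → 5
  π[w](R) → 5
  ρ[z/w](π[w](R)) → 5
  π[z](ρ[z/w](π[w](R))) → 5
  S → 3
  π[z](S) → 3
  (π[z](ρ[z/w](π[w](R))) ∪ π[z](S)) → 8
  σ[z='t']((π[z](ρ[z/w](π[w](R))) ∪ π[z](S))) → 1
  ρ[v/z](σ[z='t']((π[z](ρ[z/w](π[w](R))) ∪ π[z](S)))) → 1

E1 and E2 produce the same multiset:
v
t

yes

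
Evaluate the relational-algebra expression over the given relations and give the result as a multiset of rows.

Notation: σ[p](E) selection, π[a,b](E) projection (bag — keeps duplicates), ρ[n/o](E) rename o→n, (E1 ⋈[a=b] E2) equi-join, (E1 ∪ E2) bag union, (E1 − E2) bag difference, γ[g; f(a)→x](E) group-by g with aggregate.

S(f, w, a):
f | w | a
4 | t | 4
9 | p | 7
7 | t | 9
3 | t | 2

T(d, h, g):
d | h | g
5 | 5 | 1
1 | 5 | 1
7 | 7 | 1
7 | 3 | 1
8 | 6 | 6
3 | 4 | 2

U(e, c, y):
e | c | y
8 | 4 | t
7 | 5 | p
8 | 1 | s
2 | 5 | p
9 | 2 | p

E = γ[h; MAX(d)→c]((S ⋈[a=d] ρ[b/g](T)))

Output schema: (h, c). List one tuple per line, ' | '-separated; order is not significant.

Row counts bottom-up:
  S → 4
  T → 6
  ρ[b/g](T) → 6
  (S ⋈[a=d] ρ[b/g](T)) → 2
  γ[h; MAX(d)→c]((S ⋈[a=d] ρ[b/g](T))) → 2

== RESULT ==
h | c
3 | 7
7 | 7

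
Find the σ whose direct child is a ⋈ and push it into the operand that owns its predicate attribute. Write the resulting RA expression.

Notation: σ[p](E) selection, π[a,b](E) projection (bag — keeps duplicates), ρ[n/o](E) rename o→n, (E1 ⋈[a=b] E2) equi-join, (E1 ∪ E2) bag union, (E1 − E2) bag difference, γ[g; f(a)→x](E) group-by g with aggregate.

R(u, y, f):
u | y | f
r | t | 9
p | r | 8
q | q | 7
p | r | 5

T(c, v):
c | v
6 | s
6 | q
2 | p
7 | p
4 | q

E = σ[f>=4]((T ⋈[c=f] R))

σ filters on f, owned by the right side.
E' = (T ⋈[c=f] σ[f>=4](R))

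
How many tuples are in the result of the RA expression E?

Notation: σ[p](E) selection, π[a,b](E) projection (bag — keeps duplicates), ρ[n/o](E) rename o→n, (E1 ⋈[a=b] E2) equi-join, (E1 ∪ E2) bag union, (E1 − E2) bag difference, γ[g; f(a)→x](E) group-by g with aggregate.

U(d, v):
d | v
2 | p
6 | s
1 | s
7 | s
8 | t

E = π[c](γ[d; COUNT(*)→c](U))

Subexpression sizes:
  U → 5
  γ[d; COUNT(*)→c](U) → 5
  π[c](γ[d; COUNT(*)→c](U)) → 5

|E| = 5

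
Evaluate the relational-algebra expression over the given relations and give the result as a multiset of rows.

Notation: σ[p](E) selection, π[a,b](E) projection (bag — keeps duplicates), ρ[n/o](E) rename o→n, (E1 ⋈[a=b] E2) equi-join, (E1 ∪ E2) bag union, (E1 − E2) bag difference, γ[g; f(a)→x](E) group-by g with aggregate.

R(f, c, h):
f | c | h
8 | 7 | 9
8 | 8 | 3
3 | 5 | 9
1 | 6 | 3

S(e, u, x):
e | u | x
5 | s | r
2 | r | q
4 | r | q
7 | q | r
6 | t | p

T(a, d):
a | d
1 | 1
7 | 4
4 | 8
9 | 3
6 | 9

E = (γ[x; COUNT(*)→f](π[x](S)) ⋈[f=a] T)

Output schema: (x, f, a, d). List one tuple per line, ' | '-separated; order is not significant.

Stepwise |·|:
  S → 5
  π[x](S) → 5
  γ[x; COUNT(*)→f](π[x](S)) → 3
  T → 5
  (γ[x; COUNT(*)→f](π[x](S)) ⋈[f=a] T) → 1

== RESULT ==
x | f | a | d
p | 1 | 1 | 1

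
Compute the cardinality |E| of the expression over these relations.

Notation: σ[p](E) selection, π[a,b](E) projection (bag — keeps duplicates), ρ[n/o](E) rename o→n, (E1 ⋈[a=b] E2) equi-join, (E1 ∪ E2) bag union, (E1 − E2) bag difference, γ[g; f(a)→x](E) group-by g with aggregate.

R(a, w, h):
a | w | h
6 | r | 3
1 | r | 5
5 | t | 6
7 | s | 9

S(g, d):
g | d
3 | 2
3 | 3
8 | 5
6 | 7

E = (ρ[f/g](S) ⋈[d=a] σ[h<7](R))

Subexpression sizes:
  S → 4
  ρ[f/g](S) → 4
  R → 4
  σ[h<7](R) → 3
  (ρ[f/g](S) ⋈[d=a] σ[h<7](R)) → 1

|E| = 1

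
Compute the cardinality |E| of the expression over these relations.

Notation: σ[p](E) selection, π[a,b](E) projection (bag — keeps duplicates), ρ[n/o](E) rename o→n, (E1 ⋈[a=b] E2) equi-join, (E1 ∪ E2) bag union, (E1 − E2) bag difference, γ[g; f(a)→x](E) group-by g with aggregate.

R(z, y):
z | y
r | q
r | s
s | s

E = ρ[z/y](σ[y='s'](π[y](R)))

Per-node cardinality:
  R → 3
  π[y](R) → 3
  σ[y='s'](π[y](R)) → 2
  ρ[z/y](σ[y='s'](π[y](R))) → 2

|E| = 2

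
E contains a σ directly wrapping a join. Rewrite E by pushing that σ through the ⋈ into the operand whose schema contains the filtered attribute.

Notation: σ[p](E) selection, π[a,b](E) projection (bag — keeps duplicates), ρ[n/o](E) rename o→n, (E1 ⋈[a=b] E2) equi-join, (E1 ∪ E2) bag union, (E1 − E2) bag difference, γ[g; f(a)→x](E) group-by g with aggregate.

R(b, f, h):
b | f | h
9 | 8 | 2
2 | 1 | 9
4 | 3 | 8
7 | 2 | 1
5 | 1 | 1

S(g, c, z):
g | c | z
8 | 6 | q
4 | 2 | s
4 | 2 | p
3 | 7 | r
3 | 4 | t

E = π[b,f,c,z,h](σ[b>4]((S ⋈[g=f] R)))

σ filters on b, owned by the right side.
E' = π[b,f,c,z,h]((S ⋈[g=f] σ[b>4](R)))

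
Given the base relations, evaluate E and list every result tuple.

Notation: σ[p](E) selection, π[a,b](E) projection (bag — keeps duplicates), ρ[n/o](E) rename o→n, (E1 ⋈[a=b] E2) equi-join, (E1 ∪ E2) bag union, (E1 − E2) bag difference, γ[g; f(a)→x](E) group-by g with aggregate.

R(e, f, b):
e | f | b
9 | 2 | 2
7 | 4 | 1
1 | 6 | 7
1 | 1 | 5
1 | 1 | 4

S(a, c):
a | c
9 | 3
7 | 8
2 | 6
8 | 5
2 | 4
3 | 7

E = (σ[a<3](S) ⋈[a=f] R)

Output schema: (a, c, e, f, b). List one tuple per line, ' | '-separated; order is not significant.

Row counts bottom-up:
  S → 6
  σ[a<3](S) → 2
  R → 5
  (σ[a<3](S) ⋈[a=f] R) → 2

== RESULT ==
a | c | e | f | b
2 | 4 | 9 | 2 | 2
2 | 6 | 9 | 2 | 2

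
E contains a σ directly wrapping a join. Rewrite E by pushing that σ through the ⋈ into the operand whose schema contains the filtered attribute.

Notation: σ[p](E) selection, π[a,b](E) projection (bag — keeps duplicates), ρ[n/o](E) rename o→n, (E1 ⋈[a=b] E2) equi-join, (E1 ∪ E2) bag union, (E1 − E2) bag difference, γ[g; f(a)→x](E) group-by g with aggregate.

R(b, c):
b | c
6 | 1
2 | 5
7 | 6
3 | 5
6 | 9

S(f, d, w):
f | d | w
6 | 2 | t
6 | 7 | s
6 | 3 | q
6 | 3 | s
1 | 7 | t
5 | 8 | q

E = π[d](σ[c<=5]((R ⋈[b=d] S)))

σ filters on c, owned by the left side.
E' = π[d]((σ[c<=5](R) ⋈[b=d] S))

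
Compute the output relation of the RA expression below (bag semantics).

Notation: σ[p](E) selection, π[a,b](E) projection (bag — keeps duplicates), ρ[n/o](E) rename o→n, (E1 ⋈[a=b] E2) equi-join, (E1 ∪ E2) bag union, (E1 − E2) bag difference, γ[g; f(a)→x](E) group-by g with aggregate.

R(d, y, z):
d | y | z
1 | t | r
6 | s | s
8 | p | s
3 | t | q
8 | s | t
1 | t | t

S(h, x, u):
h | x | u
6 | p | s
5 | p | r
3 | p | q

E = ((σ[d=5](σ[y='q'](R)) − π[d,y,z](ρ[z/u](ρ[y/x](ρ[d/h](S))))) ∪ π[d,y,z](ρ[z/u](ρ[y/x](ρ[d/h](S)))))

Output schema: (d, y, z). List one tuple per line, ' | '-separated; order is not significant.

Row counts bottom-up:
  R → 6
  σ[y='q'](R) → 0
  σ[d=5](σ[y='q'](R)) → 0
  S → 3
  ρ[d/h](S) → 3
  ρ[y/x](ρ[d/h](S)) → 3
  ρ[z/u](ρ[y/x](ρ[d/h](S))) → 3
  π[d,y,z](ρ[z/u](ρ[y/x](ρ[d/h](S)))) → 3
  (σ[d=5](σ[y='q'](R)) − π[d,y,z](ρ[z/u](ρ[y/x](ρ[d/h](S))))) → 0
  S → 3
  ρ[d/h](S) → 3
  ρ[y/x](ρ[d/h](S)) → 3
  ρ[z/u](ρ[y/x](ρ[d/h](S))) → 3
  π[d,y,z](ρ[z/u](ρ[y/x](ρ[d/h](S)))) → 3
  ((σ[d=5](σ[y='q'](R)) − π[d,y,z](ρ[z/u](ρ[y/x](ρ[d/h](S))))) ∪ π[d,y,z](ρ[z/u](ρ[y/x](ρ[d/h](S))))) → 3

== RESULT ==
d | y | z
3 | p | q
5 | p | r
6 | p | s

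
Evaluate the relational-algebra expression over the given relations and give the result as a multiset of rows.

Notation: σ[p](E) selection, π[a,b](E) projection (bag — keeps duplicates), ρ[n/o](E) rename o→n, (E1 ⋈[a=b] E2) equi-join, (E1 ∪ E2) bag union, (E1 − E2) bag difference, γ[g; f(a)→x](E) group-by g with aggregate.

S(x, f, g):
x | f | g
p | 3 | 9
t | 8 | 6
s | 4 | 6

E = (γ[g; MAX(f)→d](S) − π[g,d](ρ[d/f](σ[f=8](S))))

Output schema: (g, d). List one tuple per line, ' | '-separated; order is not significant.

Stepwise |·|:
  S → 3
  γ[g; MAX(f)→d](S) → 2
  S → 3
  σ[f=8](S) → 1
  ρ[d/f](σ[f=8](S)) → 1
  π[g,d](ρ[d/f](σ[f=8](S))) → 1
  (γ[g; MAX(f)→d](S) − π[g,d](ρ[d/f](σ[f=8](S)))) → 1

== RESULT ==
g | d
9 | 3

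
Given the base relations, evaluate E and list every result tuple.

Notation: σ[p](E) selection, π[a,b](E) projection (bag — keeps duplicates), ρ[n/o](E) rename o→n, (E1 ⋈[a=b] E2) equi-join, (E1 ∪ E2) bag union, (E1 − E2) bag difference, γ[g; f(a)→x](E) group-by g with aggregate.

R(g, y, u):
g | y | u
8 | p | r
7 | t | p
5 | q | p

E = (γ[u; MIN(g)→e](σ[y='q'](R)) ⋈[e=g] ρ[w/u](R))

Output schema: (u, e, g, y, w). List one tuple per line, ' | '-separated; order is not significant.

Stepwise |·|:
  R → 3
  σ[y='q'](R) → 1
  γ[u; MIN(g)→e](σ[y='q'](R)) → 1
  R → 3
  ρ[w/u](R) → 3
  (γ[u; MIN(g)→e](σ[y='q'](R)) ⋈[e=g] ρ[w/u](R)) → 1

== RESULT ==
u | e | g | y | w
p | 5 | 5 | q | p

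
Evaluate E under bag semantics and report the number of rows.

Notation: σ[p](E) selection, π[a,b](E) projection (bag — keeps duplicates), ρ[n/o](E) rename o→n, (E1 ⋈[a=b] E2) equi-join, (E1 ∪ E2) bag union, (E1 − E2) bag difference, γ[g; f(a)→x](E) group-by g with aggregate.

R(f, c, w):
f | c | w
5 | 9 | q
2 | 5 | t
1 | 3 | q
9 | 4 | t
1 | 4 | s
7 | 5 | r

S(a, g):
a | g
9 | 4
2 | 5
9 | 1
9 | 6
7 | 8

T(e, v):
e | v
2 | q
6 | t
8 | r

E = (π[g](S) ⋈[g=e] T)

Row counts bottom-up:
  S → 5
  π[g](S) → 5
  T → 3
  (π[g](S) ⋈[g=e] T) → 2

|E| = 2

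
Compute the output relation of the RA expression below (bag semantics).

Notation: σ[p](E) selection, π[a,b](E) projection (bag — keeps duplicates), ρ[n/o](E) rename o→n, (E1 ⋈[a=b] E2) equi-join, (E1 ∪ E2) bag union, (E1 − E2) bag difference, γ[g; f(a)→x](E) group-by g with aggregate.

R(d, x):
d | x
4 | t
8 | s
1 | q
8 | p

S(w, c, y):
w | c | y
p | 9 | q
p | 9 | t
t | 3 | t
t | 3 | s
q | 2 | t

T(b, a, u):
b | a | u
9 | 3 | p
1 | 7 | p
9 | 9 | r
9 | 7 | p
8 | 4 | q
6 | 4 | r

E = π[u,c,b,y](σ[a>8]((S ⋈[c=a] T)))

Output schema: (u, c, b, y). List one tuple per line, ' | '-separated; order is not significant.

Stepwise |·|:
  S → 5
  T → 6
  (S ⋈[c=a] T) → 4
  σ[a>8]((S ⋈[c=a] T)) → 2
  π[u,c,b,y](σ[a>8]((S ⋈[c=a] T))) → 2

== RESULT ==
u | c | b | y
r | 9 | 9 | q
r | 9 | 9 | t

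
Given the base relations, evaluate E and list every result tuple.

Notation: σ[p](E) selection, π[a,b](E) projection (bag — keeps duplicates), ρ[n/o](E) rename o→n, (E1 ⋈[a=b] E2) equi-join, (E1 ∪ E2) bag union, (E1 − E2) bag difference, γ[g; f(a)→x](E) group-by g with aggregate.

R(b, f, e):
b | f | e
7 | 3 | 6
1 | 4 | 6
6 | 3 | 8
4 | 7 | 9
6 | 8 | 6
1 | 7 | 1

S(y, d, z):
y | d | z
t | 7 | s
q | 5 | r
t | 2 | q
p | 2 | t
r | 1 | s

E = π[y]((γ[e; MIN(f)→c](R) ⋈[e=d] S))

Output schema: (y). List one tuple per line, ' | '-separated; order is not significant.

Subexpression sizes:
  R → 6
  γ[e; MIN(f)→c](R) → 4
  S → 5
  (γ[e; MIN(f)→c](R) ⋈[e=d] S) → 1
  π[y]((γ[e; MIN(f)→c](R) ⋈[e=d] S)) → 1

== RESULT ==
y
r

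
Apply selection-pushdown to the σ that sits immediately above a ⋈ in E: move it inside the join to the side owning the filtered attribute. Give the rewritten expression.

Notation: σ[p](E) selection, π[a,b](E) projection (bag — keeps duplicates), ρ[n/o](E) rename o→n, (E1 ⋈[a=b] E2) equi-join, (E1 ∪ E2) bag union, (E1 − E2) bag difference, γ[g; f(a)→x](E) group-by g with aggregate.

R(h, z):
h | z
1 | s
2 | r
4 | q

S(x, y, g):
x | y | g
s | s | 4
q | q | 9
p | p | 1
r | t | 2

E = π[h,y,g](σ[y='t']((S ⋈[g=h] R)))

σ filters on y, owned by the left side.
E' = π[h,y,g]((σ[y='t'](S) ⋈[g=h] R))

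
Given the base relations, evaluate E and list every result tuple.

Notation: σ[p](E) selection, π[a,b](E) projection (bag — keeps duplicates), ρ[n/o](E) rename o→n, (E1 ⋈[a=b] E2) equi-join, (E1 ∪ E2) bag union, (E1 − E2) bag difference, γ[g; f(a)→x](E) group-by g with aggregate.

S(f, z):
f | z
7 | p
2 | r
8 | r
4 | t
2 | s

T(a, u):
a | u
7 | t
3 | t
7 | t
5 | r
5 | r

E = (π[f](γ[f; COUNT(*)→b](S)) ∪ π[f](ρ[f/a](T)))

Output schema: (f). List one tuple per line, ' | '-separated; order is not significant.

Stepwise |·|:
  S → 5
  γ[f; COUNT(*)→b](S) → 4
  π[f](γ[f; COUNT(*)→b](S)) → 4
  T → 5
  ρ[f/a](T) → 5
  π[f](ρ[f/a](T)) → 5
  (π[f](γ[f; COUNT(*)→b](S)) ∪ π[f](ρ[f/a](T))) → 9

== RESULT ==
f
2
3
4
5
5
7
7
7
8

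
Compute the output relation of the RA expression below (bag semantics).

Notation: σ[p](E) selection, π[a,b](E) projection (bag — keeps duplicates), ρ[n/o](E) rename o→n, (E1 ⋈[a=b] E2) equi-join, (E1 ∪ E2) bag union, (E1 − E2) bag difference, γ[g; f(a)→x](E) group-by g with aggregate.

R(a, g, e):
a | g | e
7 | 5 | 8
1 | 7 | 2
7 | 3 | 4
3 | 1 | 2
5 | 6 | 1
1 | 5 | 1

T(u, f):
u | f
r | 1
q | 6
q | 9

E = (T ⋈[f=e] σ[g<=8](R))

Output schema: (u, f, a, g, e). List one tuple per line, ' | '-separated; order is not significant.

Subexpression sizes:
  T → 3
  R → 6
  σ[g<=8](R) → 6
  (T ⋈[f=e] σ[g<=8](R)) → 2

== RESULT ==
u | f | a | g | e
r | 1 | 1 | 5 | 1
r | 1 | 5 | 6 | 1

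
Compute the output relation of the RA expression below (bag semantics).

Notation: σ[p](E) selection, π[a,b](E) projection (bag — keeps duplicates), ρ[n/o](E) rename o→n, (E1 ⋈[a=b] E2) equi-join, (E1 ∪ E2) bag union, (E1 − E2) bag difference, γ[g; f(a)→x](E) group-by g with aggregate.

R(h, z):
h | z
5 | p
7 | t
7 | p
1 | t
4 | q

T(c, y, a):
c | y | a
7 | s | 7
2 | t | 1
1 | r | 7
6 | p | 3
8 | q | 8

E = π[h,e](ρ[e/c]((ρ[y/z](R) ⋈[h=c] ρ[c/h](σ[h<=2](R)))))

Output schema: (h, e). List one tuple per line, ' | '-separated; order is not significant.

Stepwise |·|:
  R → 5
  ρ[y/z](R) → 5
  R → 5
  σ[h<=2](R) → 1
  ρ[c/h](σ[h<=2](R)) → 1
  (ρ[y/z](R) ⋈[h=c] ρ[c/h](σ[h<=2](R))) → 1
  ρ[e/c]((ρ[y/z](R) ⋈[h=c] ρ[c/h](σ[h<=2](R)))) → 1
  π[h,e](ρ[e/c]((ρ[y/z](R) ⋈[h=c] ρ[c/h](σ[h<=2](R))))) → 1

== RESULT ==
h | e
1 | 1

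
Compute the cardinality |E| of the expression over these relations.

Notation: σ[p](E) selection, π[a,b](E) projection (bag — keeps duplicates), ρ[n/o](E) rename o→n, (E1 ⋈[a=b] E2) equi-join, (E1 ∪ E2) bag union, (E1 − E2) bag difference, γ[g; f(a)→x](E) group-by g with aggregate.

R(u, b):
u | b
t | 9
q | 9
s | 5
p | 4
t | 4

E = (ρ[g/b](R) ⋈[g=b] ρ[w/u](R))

Per-node cardinality:
  R → 5
  ρ[g/b](R) → 5
  R → 5
  ρ[w/u](R) → 5
  (ρ[g/b](R) ⋈[g=b] ρ[w/u](R)) → 9

|E| = 9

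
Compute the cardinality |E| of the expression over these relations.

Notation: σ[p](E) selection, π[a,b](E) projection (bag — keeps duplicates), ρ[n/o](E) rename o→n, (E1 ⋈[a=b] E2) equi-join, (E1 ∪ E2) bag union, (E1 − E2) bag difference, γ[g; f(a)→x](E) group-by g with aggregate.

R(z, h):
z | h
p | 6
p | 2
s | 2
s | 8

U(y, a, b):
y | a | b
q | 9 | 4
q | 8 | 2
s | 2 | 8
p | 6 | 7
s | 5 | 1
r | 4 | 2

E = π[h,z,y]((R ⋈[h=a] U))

Per-node cardinality:
  R → 4
  U → 6
  (R ⋈[h=a] U) → 4
  π[h,z,y]((R ⋈[h=a] U)) → 4

|E| = 4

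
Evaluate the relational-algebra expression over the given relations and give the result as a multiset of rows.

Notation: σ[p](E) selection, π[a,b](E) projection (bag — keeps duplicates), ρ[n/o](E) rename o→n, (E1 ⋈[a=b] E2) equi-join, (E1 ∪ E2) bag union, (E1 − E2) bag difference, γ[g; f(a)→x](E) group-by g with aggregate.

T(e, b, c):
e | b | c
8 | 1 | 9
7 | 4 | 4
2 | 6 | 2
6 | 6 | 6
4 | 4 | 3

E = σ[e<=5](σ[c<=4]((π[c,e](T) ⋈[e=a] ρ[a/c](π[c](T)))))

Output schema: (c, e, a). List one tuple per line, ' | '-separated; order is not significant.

Subexpression sizes:
  T → 5
  π[c,e](T) → 5
  T → 5
  π[c](T) → 5
  ρ[a/c](π[c](T)) → 5
  (π[c,e](T) ⋈[e=a] ρ[a/c](π[c](T))) → 3
  σ[c<=4]((π[c,e](T) ⋈[e=a] ρ[a/c](π[c](T)))) → 2
  σ[e<=5](σ[c<=4]((π[c,e](T) ⋈[e=a] ρ[a/c](π[c](T))))) → 2

== RESULT ==
c | e | a
2 | 2 | 2
3 | 4 | 4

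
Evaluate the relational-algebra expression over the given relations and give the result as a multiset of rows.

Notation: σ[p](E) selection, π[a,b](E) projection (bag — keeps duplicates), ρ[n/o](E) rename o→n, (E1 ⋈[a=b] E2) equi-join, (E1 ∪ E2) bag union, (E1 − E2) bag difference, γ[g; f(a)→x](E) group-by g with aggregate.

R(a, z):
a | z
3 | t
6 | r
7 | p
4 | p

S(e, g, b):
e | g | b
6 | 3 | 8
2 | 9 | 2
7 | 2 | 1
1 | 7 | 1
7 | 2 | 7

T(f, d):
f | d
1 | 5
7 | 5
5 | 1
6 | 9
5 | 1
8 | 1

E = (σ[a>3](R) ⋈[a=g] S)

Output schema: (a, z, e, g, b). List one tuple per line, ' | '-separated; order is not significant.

Subexpression sizes:
  R → 4
  σ[a>3](R) → 3
  S → 5
  (σ[a>3](R) ⋈[a=g] S) → 1

== RESULT ==
a | z | e | g | b
7 | p | 1 | 7 | 1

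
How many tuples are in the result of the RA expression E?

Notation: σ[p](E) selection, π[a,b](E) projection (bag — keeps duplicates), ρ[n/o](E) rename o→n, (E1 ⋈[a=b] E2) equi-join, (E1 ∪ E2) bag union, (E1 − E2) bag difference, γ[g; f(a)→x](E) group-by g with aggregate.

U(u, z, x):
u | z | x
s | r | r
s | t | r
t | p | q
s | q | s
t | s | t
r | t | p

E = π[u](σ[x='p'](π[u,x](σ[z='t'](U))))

Row counts bottom-up:
  U → 6
  σ[z='t'](U) → 2
  π[u,x](σ[z='t'](U)) → 2
  σ[x='p'](π[u,x](σ[z='t'](U))) → 1
  π[u](σ[x='p'](π[u,x](σ[z='t'](U)))) → 1

|E| = 1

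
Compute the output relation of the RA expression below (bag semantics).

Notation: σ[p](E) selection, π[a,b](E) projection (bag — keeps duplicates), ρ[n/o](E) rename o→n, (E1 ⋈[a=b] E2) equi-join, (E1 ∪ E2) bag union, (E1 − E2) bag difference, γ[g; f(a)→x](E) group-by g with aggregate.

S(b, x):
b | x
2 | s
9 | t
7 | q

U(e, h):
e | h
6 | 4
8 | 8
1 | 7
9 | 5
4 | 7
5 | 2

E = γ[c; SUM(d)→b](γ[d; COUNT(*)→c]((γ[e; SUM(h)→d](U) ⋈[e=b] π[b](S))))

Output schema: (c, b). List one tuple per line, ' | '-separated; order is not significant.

Stepwise |·|:
  U → 6
  γ[e; SUM(h)→d](U) → 6
  S → 3
  π[b](S) → 3
  (γ[e; SUM(h)→d](U) ⋈[e=b] π[b](S)) → 1
  γ[d; COUNT(*)→c]((γ[e; SUM(h)→d](U) ⋈[e=b] π[b](S))) → 1
  γ[c; SUM(d)→b](γ[d; COUNT(*)→c]((γ[e; SUM(h)→d](U) ⋈[e=b] π[b](S)))) → 1

== RESULT ==
c | b
1 | 5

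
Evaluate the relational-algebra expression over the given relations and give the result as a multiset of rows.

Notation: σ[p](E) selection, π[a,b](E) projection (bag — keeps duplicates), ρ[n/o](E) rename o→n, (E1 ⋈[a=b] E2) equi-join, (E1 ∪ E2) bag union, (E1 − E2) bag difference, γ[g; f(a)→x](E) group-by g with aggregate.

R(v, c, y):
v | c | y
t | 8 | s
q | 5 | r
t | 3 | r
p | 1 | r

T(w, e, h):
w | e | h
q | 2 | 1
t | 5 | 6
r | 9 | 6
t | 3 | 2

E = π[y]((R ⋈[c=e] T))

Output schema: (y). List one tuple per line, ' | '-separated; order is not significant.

Row counts bottom-up:
  R → 4
  T → 4
  (R ⋈[c=e] T) → 2
  π[y]((R ⋈[c=e] T)) → 2

== RESULT ==
y
r
r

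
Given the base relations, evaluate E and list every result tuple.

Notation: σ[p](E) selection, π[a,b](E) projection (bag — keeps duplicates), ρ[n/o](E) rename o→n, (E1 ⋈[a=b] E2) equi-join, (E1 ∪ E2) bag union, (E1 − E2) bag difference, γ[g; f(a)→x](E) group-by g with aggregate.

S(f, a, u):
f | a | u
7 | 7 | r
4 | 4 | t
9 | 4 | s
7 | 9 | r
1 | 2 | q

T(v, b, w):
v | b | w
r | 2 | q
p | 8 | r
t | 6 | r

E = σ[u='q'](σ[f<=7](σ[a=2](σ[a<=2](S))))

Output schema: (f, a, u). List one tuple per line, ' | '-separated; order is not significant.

Per-node cardinality:
  S → 5
  σ[a<=2](S) → 1
  σ[a=2](σ[a<=2](S)) → 1
  σ[f<=7](σ[a=2](σ[a<=2](S))) → 1
  σ[u='q'](σ[f<=7](σ[a=2](σ[a<=2](S)))) → 1

== RESULT ==
f | a | u
1 | 2 | q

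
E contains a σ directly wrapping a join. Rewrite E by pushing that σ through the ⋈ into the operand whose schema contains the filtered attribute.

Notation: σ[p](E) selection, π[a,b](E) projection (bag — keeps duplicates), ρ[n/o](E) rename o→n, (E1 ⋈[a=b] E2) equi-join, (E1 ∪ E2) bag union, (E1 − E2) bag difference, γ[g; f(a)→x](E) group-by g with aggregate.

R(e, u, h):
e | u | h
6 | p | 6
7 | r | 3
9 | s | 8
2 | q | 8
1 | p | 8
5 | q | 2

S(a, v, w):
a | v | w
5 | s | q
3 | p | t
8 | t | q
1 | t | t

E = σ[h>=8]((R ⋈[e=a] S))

σ filters on h, owned by the left side.
E' = (σ[h>=8](R) ⋈[e=a] S)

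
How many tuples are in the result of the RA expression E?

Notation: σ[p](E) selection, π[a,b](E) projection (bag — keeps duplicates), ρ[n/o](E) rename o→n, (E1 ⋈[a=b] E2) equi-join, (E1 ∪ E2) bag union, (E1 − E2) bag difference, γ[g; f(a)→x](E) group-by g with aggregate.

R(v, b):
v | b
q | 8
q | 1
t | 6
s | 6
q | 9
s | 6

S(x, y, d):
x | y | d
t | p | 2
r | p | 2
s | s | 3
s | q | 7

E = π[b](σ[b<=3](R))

Stepwise |·|:
  R → 6
  σ[b<=3](R) → 1
  π[b](σ[b<=3](R)) → 1

|E| = 1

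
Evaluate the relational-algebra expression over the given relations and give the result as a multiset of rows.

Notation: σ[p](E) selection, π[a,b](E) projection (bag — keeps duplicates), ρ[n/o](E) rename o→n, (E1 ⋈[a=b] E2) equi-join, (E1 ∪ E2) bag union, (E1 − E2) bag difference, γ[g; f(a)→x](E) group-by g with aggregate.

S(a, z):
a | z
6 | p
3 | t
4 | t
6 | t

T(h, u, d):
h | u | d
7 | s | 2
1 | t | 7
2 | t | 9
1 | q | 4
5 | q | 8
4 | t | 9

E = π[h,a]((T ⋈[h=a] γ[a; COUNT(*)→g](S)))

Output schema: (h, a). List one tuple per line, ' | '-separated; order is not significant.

Row counts bottom-up:
  T → 6
  S → 4
  γ[a; COUNT(*)→g](S) → 3
  (T ⋈[h=a] γ[a; COUNT(*)→g](S)) → 1
  π[h,a]((T ⋈[h=a] γ[a; COUNT(*)→g](S))) → 1

== RESULT ==
h | a
4 | 4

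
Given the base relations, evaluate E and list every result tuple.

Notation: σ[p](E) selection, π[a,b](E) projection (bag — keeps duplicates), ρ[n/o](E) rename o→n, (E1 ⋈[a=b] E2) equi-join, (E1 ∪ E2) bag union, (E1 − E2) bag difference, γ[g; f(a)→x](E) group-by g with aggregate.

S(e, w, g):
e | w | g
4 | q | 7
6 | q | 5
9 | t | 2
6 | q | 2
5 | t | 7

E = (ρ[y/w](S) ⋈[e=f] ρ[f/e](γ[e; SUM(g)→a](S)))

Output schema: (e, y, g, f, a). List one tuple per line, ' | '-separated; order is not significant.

Stepwise |·|:
  S → 5
  ρ[y/w](S) → 5
  S → 5
  γ[e; SUM(g)→a](S) → 4
  ρ[f/e](γ[e; SUM(g)→a](S)) → 4
  (ρ[y/w](S) ⋈[e=f] ρ[f/e](γ[e; SUM(g)→a](S))) → 5

== RESULT ==
e | y | g | f | a
4 | q | 7 | 4 | 7
5 | t | 7 | 5 | 7
6 | q | 2 | 6 | 7
6 | q | 5 | 6 | 7
9 | t | 2 | 9 | 2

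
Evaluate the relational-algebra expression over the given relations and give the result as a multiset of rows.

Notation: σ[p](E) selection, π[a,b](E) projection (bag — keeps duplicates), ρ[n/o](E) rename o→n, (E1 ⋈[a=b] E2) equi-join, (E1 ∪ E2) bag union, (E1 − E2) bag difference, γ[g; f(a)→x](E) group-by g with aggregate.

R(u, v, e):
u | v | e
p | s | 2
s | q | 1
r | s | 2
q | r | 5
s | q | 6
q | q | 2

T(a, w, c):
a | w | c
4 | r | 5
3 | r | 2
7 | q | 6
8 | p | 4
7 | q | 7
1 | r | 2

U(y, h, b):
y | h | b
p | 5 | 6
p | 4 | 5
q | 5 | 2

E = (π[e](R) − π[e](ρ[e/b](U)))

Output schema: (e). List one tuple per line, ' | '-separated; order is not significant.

Row counts bottom-up:
  R → 6
  π[e](R) → 6
  U → 3
  ρ[e/b](U) → 3
  π[e](ρ[e/b](U)) → 3
  (π[e](R) − π[e](ρ[e/b](U))) → 3

== RESULT ==
e
1
2
2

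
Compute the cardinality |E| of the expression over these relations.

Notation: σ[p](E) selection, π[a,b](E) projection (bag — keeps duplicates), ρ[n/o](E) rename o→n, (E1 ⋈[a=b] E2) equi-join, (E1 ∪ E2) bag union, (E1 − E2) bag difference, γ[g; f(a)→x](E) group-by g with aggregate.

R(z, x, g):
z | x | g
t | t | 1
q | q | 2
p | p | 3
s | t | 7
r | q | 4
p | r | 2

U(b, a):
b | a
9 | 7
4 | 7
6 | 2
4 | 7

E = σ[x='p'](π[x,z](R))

Stepwise |·|:
  R → 6
  π[x,z](R) → 6
  σ[x='p'](π[x,z](R)) → 1

|E| = 1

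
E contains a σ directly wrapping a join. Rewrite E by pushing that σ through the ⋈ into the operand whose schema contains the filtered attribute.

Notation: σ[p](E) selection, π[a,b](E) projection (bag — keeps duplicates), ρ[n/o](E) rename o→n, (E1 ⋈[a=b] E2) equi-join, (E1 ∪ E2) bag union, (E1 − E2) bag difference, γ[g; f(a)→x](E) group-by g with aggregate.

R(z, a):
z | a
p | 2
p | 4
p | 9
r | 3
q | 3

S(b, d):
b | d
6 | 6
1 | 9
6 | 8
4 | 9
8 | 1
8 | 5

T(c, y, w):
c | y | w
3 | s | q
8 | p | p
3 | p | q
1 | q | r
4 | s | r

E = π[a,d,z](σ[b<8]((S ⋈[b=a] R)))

σ filters on b, owned by the left side.
E' = π[a,d,z]((σ[b<8](S) ⋈[b=a] R))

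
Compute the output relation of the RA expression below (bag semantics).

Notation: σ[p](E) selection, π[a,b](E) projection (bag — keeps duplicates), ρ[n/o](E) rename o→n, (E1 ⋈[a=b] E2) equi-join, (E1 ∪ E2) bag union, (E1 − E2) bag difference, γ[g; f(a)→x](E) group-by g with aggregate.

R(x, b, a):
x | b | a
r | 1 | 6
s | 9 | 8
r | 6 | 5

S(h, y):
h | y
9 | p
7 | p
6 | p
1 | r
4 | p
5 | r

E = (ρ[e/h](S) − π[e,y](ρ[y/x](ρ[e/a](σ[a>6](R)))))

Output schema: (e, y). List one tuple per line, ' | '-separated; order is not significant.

Subexpression sizes:
  S → 6
  ρ[e/h](S) → 6
  R → 3
  σ[a>6](R) → 1
  ρ[e/a](σ[a>6](R)) → 1
  ρ[y/x](ρ[e/a](σ[a>6](R))) → 1
  π[e,y](ρ[y/x](ρ[e/a](σ[a>6](R)))) → 1
  (ρ[e/h](S) − π[e,y](ρ[y/x](ρ[e/a](σ[a>6](R))))) → 6

== RESULT ==
e | y
1 | r
4 | p
5 | r
6 | p
7 | p
9 | p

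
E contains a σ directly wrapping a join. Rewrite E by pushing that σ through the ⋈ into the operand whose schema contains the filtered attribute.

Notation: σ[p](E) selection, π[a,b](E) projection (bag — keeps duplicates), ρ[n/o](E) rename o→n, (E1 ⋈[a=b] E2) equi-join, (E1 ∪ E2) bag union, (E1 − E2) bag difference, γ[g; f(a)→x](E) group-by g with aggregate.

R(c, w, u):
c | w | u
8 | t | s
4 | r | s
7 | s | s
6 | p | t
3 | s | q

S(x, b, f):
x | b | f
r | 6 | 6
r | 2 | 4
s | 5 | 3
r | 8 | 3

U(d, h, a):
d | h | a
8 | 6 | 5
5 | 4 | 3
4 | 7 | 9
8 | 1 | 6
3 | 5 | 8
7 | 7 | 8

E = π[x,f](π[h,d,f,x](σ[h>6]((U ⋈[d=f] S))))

σ filters on h, owned by the left side.
E' = π[x,f](π[h,d,f,x]((σ[h>6](U) ⋈[d=f] S)))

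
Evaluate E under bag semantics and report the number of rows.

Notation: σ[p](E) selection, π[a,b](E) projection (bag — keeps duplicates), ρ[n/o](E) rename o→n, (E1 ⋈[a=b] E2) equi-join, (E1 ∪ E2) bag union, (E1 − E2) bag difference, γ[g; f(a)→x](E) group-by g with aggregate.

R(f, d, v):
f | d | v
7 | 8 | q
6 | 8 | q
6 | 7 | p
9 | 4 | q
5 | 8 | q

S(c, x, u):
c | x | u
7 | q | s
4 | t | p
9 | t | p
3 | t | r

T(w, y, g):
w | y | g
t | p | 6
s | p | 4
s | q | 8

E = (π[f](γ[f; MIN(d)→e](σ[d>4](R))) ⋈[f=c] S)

Per-node cardinality:
  R → 5
  σ[d>4](R) → 4
  γ[f; MIN(d)→e](σ[d>4](R)) → 3
  π[f](γ[f; MIN(d)→e](σ[d>4](R))) → 3
  S → 4
  (π[f](γ[f; MIN(d)→e](σ[d>4](R))) ⋈[f=c] S) → 1

|E| = 1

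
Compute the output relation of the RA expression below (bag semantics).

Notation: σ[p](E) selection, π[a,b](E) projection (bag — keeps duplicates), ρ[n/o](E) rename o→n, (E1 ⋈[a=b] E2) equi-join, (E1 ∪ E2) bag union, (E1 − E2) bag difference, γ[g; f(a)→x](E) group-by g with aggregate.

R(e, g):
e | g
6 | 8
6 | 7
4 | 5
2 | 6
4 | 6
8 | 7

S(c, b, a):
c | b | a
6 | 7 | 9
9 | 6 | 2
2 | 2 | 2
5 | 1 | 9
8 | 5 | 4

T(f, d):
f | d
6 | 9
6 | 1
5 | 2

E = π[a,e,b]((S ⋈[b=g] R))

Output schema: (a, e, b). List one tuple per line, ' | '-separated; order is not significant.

Stepwise |·|:
  S → 5
  R → 6
  (S ⋈[b=g] R) → 5
  π[a,e,b]((S ⋈[b=g] R)) → 5

== RESULT ==
a | e | b
2 | 2 | 6
2 | 4 | 6
4 | 4 | 5
9 | 6 | 7
9 | 8 | 7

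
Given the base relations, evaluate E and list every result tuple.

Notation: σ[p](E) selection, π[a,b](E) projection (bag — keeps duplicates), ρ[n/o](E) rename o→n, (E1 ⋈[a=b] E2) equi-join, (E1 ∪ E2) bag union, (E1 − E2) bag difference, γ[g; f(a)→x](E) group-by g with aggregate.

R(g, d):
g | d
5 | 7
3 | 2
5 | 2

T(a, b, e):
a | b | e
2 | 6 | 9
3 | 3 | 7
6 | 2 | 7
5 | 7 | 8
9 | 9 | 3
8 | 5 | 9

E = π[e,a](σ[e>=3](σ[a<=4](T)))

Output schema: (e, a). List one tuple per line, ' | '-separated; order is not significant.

Subexpression sizes:
  T → 6
  σ[a<=4](T) → 2
  σ[e>=3](σ[a<=4](T)) → 2
  π[e,a](σ[e>=3](σ[a<=4](T))) → 2

== RESULT ==
e | a
7 | 3
9 | 2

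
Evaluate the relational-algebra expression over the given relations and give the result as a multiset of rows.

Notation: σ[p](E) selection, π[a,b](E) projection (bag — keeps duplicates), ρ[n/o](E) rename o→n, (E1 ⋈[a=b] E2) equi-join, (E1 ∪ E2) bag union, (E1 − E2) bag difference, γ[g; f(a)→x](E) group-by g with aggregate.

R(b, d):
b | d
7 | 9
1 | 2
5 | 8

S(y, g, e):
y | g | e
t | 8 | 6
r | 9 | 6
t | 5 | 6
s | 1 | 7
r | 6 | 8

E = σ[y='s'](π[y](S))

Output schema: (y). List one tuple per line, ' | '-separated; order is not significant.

Stepwise |·|:
  S → 5
  π[y](S) → 5
  σ[y='s'](π[y](S)) → 1

== RESULT ==
y
s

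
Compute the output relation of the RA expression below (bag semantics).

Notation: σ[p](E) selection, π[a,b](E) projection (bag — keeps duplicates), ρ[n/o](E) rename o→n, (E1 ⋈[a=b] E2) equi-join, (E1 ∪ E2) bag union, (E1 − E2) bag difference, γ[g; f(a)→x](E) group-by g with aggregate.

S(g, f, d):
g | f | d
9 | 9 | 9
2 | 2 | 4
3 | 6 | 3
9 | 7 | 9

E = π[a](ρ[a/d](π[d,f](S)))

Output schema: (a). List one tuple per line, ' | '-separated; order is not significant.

Row counts bottom-up:
  S → 4
  π[d,f](S) → 4
  ρ[a/d](π[d,f](S)) → 4
  π[a](ρ[a/d](π[d,f](S))) → 4

== RESULT ==
a
3
4
9
9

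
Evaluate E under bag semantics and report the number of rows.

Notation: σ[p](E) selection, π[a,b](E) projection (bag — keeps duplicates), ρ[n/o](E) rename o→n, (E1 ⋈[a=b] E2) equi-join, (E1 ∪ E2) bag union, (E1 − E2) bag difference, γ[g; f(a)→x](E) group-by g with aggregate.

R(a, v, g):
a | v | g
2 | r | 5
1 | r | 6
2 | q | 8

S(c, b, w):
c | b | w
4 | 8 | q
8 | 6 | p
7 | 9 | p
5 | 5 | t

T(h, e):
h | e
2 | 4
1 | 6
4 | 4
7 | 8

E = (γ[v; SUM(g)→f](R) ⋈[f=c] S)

Subexpression sizes:
  R → 3
  γ[v; SUM(g)→f](R) → 2
  S → 4
  (γ[v; SUM(g)→f](R) ⋈[f=c] S) → 1

|E| = 1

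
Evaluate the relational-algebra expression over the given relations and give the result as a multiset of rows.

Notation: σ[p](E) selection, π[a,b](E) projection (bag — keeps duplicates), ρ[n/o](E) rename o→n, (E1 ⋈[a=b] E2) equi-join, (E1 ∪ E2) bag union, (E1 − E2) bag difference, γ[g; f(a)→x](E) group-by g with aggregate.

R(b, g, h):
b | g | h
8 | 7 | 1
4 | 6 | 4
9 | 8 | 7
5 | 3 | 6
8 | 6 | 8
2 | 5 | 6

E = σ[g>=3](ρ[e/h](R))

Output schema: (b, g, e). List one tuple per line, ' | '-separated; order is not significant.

Row counts bottom-up:
  R → 6
  ρ[e/h](R) → 6
  σ[g>=3](ρ[e/h](R)) → 6

== RESULT ==
b | g | e
2 | 5 | 6
4 | 6 | 4
5 | 3 | 6
8 | 6 | 8
8 | 7 | 1
9 | 8 | 7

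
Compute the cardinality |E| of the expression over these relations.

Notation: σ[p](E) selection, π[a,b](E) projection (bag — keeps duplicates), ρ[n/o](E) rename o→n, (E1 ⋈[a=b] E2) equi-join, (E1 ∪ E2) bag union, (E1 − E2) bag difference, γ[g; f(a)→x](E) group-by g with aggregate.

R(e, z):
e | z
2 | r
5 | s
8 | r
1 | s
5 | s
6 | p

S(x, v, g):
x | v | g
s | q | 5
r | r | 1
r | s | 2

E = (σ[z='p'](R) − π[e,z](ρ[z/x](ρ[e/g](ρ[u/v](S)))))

Per-node cardinality:
  R → 6
  σ[z='p'](R) → 1
  S → 3
  ρ[u/v](S) → 3
  ρ[e/g](ρ[u/v](S)) → 3
  ρ[z/x](ρ[e/g](ρ[u/v](S))) → 3
  π[e,z](ρ[z/x](ρ[e/g](ρ[u/v](S)))) → 3
  (σ[z='p'](R) − π[e,z](ρ[z/x](ρ[e/g](ρ[u/v](S))))) → 1

|E| = 1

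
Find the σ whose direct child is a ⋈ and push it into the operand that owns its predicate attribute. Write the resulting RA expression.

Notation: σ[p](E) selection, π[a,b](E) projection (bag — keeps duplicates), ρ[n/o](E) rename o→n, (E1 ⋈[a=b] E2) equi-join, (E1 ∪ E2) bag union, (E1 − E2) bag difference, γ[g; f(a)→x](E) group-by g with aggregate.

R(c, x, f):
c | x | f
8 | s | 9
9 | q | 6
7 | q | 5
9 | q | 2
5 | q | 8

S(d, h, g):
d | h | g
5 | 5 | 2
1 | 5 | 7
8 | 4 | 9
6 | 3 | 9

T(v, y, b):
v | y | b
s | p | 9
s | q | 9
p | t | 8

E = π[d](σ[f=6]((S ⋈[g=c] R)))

σ filters on f, owned by the right side.
E' = π[d]((S ⋈[g=c] σ[f=6](R)))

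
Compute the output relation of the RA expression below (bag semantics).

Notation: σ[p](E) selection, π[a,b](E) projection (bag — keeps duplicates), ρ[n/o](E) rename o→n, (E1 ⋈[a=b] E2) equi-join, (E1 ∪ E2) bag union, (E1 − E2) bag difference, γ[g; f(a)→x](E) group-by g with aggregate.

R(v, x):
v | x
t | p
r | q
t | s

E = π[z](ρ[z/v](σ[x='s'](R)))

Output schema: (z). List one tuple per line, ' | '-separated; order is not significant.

Row counts bottom-up:
  R → 3
  σ[x='s'](R) → 1
  ρ[z/v](σ[x='s'](R)) → 1
  π[z](ρ[z/v](σ[x='s'](R))) → 1

== RESULT ==
z
t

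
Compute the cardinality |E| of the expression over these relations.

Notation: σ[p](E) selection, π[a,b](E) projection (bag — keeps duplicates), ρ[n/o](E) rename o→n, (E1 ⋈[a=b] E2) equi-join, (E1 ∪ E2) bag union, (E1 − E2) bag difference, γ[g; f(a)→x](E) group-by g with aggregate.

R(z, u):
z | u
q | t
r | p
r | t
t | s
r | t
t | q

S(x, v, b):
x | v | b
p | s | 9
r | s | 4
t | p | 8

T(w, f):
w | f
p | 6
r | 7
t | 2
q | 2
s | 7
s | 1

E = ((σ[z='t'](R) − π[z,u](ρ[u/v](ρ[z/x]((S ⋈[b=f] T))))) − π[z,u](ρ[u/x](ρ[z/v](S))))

Per-node cardinality:
  R → 6
  σ[z='t'](R) → 2
  S → 3
  T → 6
  (S ⋈[b=f] T) → 0
  ρ[z/x]((S ⋈[b=f] T)) → 0
  ρ[u/v](ρ[z/x]((S ⋈[b=f] T))) → 0
  π[z,u](ρ[u/v](ρ[z/x]((S ⋈[b=f] T)))) → 0
  (σ[z='t'](R) − π[z,u](ρ[u/v](ρ[z/x]((S ⋈[b=f] T))))) → 2
  S → 3
  ρ[z/v](S) → 3
  ρ[u/x](ρ[z/v](S)) → 3
  π[z,u](ρ[u/x](ρ[z/v](S))) → 3
  ((σ[z='t'](R) − π[z,u](ρ[u/v](ρ[z/x]((S ⋈[b=f] T))))) − π[z,u](ρ[u/x](ρ[z/v](S)))) → 2

|E| = 2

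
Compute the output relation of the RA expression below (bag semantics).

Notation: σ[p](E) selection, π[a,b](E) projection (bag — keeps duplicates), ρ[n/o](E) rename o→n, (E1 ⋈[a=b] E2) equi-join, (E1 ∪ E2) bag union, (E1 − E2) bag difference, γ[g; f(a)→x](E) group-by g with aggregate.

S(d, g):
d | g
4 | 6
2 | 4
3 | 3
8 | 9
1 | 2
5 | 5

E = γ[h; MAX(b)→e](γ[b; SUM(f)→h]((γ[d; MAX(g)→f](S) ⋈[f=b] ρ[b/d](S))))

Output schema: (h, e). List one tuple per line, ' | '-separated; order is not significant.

Subexpression sizes:
  S → 6
  γ[d; MAX(g)→f](S) → 6
  S → 6
  ρ[b/d](S) → 6
  (γ[d; MAX(g)→f](S) ⋈[f=b] ρ[b/d](S)) → 4
  γ[b; SUM(f)→h]((γ[d; MAX(g)→f](S) ⋈[f=b] ρ[b/d](S))) → 4
  γ[h; MAX(b)→e](γ[b; SUM(f)→h]((γ[d; MAX(g)→f](S) ⋈[f=b] ρ[b/d](S)))) → 4

== RESULT ==
h | e
2 | 2
3 | 3
4 | 4
5 | 5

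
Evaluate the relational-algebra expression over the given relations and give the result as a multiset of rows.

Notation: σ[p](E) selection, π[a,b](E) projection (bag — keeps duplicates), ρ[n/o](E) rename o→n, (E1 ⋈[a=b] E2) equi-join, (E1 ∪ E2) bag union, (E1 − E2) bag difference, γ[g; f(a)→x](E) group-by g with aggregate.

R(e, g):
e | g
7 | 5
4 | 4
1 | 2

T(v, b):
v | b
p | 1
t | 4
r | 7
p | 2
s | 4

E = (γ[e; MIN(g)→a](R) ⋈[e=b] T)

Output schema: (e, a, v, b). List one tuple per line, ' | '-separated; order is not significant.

Subexpression sizes:
  R → 3
  γ[e; MIN(g)→a](R) → 3
  T → 5
  (γ[e; MIN(g)→a](R) ⋈[e=b] T) → 4

== RESULT ==
e | a | v | b
1 | 2 | p | 1
4 | 4 | s | 4
4 | 4 | t | 4
7 | 5 | r | 7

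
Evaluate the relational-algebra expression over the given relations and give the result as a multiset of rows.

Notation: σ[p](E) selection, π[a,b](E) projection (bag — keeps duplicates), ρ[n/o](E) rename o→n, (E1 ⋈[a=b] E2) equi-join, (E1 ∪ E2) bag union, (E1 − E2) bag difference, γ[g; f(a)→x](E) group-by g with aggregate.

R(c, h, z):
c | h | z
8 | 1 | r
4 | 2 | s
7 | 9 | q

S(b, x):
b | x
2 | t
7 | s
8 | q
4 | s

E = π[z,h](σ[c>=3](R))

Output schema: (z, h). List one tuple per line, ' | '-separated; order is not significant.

Per-node cardinality:
  R → 3
  σ[c>=3](R) → 3
  π[z,h](σ[c>=3](R)) → 3

== RESULT ==
z | h
q | 9
r | 1
s | 2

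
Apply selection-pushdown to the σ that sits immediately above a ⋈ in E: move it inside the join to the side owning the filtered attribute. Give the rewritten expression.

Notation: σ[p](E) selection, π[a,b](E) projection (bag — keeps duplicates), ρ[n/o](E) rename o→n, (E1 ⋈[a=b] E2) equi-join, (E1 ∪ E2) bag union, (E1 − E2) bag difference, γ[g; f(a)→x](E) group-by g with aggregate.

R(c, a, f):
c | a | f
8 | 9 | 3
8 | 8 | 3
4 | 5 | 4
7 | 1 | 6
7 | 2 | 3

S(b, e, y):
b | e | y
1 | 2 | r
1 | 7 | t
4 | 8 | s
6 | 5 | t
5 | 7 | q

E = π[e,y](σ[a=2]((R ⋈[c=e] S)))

σ filters on a, owned by the left side.
E' = π[e,y]((σ[a=2](R) ⋈[c=e] S))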